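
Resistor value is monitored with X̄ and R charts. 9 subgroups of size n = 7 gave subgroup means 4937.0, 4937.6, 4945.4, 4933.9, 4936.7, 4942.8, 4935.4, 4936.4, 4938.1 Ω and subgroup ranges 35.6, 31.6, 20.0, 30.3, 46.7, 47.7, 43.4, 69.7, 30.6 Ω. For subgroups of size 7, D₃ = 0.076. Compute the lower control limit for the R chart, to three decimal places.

R̄ = (35.6 + 31.6 + 20.0 + 30.3 + 46.7 + 47.7 + 43.4 + 69.7 + 30.6) / 9 = 355.6000 / 9 = 39.5111
LCL_R = D₃·R̄ = 0.076 × 39.5111 = 3.0028

3.003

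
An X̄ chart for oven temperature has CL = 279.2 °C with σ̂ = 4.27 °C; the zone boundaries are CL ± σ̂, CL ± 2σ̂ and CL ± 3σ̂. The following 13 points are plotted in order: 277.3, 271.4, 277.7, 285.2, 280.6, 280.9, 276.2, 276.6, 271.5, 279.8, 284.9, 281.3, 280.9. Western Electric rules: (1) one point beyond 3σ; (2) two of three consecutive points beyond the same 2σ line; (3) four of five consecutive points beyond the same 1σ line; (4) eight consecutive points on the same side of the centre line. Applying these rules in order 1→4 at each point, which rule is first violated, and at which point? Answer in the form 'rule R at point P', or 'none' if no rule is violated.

Zone of each point (C = within 1σ̂, B = 1σ̂–2σ̂, A = 2σ̂–3σ̂, * = beyond 3σ̂; sign = side of CL): 1:-C, 2:-B, 3:-C, 4:+B, 5:+C, 6:+C, 7:-C, 8:-C, 9:-B, 10:+C, 11:+B, 12:+C, 13:+C
No rule fires across all 13 points.

none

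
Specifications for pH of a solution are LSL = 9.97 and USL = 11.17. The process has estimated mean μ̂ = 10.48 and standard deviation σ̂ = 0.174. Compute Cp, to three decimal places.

Cp = (USL − LSL) / (6σ̂) = (11.17 − 9.97) / (6 × 0.174) = 1.2000 / 1.0440 = 1.1494

1.149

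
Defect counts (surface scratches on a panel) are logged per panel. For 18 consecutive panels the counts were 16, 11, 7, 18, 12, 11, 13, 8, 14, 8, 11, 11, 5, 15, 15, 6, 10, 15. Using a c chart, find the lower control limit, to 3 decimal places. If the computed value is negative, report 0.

c̄ = (16 + 11 + 7 + 18 + 12 + 11 + 13 + 8 + 14 + 8 + 11 + 11 + 5 + 15 + 15 + 6 + 10 + 15) / 18 = 206 / 18 = 11.4444
LCL = c̄ − 3√c̄ = 11.4444 − 3 × 3.3830 = 1.2956

1.296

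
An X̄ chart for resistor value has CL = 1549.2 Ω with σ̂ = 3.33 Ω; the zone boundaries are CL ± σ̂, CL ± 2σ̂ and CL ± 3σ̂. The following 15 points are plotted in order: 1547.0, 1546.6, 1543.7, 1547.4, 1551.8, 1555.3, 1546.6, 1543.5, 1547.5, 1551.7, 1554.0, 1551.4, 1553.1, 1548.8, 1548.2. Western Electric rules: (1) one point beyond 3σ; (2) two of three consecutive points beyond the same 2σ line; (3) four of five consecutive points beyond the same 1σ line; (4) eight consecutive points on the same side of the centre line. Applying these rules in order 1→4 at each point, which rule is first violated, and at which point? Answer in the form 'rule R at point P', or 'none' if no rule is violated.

none

Zone of each point (C = within 1σ̂, B = 1σ̂–2σ̂, A = 2σ̂–3σ̂, * = beyond 3σ̂; sign = side of CL): 1:-C, 2:-C, 3:-B, 4:-C, 5:+C, 6:+B, 7:-C, 8:-B, 9:-C, 10:+C, 11:+B, 12:+C, 13:+B, 14:-C, 15:-C
No rule fires across all 15 points.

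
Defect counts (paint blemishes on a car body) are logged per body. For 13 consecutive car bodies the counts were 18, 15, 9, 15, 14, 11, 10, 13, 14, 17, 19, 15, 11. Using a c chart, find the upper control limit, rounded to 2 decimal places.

c̄ = (18 + 15 + 9 + 15 + 14 + 11 + 10 + 13 + 14 + 17 + 19 + 15 + 11) / 13 = 181 / 13 = 13.9231
UCL = c̄ + 3√c̄ = 13.9231 + 3 × √13.9231 = 13.9231 + 3 × 3.7314 = 25.1172

25.12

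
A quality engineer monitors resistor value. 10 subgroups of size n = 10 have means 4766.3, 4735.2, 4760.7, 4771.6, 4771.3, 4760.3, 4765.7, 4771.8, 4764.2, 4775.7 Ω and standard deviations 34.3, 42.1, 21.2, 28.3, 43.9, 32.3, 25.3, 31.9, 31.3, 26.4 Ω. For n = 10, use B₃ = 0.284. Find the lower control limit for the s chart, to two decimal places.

s̄ = (34.3 + 42.1 + 21.2 + 28.3 + 43.9 + 32.3 + 25.3 + 31.9 + 31.3 + 26.4) / 10 = 31.7000
LCL_s = B₃·s̄ = 0.284 × 31.7000 = 9.0028

9.00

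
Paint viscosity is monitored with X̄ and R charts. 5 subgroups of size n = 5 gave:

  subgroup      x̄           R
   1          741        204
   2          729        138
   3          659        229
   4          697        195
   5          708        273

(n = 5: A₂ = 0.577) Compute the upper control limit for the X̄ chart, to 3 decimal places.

X̄̄ = (741 + 729 + 659 + 697 + 708) / 5 = 3534.0000 / 5 = 706.8000
R̄ = (204 + 138 + 229 + 195 + 273) / 5 = 1039.0000 / 5 = 207.8000
UCL = X̄̄ + A₂·R̄ = 706.8000 + 0.577 × 207.8000 = 826.7006

826.701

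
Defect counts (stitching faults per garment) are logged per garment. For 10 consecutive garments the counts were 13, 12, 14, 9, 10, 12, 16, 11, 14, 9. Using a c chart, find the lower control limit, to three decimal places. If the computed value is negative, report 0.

c̄ = (13 + 12 + 14 + 9 + 10 + 12 + 16 + 11 + 14 + 9) / 10 = 120 / 10 = 12.0000
LCL = c̄ − 3√c̄ = 12.0000 − 3 × 3.4641 = 1.6077

1.608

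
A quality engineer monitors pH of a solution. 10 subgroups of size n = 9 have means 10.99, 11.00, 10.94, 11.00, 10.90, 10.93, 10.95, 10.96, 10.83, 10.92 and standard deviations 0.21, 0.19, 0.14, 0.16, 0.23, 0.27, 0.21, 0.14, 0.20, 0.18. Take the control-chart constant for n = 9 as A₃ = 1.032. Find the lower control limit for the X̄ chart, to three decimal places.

X̄̄ = (10.99 + 11.00 + 10.94 + 11.00 + 10.90 + 10.93 + 10.95 + 10.96 + 10.83 + 10.92) / 10 = 10.9420
s̄ = (0.21 + 0.19 + 0.14 + 0.16 + 0.23 + 0.27 + 0.21 + 0.14 + 0.20 + 0.18) / 10 = 0.1930
LCL = X̄̄ − A₃·s̄ = 10.9420 − 1.032 × 0.1930 = 10.7428

10.743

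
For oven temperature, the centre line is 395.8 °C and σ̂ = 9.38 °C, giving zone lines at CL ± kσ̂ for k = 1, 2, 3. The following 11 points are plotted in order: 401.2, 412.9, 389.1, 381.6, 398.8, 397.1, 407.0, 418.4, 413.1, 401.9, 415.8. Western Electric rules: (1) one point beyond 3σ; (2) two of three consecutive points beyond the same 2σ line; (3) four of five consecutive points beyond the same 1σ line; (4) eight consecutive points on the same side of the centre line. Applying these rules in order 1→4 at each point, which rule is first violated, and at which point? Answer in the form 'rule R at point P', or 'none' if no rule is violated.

Zone of each point (C = within 1σ̂, B = 1σ̂–2σ̂, A = 2σ̂–3σ̂, * = beyond 3σ̂; sign = side of CL): 1:+C, 2:+B, 3:-C, 4:-B, 5:+C, 6:+C, 7:+B, 8:+A, 9:+B, 10:+C, 11:+A
Rule 3 (four of five consecutive points beyond the same 1σ limit) is satisfied at point 11.

rule 3 at point 11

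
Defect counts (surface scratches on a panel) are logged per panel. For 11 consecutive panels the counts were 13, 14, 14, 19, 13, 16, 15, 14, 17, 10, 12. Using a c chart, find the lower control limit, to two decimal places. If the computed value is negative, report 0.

c̄ = (13 + 14 + 14 + 19 + 13 + 16 + 15 + 14 + 17 + 10 + 12) / 11 = 157 / 11 = 14.2727
LCL = c̄ − 3√c̄ = 14.2727 − 3 × 3.7779 = 2.9389

2.94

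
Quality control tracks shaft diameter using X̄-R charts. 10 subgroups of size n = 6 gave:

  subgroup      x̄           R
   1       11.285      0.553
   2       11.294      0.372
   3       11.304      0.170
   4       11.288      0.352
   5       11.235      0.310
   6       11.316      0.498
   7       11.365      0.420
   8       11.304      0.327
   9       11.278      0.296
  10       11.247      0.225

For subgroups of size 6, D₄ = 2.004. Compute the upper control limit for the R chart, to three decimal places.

R̄ = (0.553 + 0.372 + 0.170 + 0.352 + 0.310 + 0.498 + 0.420 + 0.327 + 0.296 + 0.225) / 10 = 3.5230 / 10 = 0.3523
UCL_R = D₄·R̄ = 2.004 × 0.3523 = 0.7060

0.706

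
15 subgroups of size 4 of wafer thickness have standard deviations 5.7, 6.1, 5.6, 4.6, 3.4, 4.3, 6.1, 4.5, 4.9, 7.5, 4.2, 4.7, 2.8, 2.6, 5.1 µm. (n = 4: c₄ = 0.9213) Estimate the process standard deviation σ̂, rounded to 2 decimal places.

s̄ = (5.7 + 6.1 + 5.6 + 4.6 + 3.4 + 4.3 + 6.1 + 4.5 + 4.9 + 7.5 + 4.2 + 4.7 + 2.8 + 2.6 + 5.1) / 15 = 4.8067
σ̂ = s̄ / c₄ = 4.8067 / 0.9213 = 5.2173

5.22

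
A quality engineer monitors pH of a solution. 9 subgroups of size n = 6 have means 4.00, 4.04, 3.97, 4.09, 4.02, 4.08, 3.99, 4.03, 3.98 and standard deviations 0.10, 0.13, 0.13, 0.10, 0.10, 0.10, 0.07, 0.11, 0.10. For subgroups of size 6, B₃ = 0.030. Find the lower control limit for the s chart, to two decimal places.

s̄ = (0.10 + 0.13 + 0.13 + 0.10 + 0.10 + 0.10 + 0.07 + 0.11 + 0.10) / 9 = 0.1044
LCL_s = B₃·s̄ = 0.030 × 0.1044 = 0.0031

0.00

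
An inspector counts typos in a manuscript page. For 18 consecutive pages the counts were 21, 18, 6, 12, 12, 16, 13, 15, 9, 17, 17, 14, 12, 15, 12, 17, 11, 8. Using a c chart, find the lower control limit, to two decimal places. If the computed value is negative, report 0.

2.54

c̄ = (21 + 18 + 6 + 12 + 12 + 16 + 13 + 15 + 9 + 17 + 17 + 14 + 12 + 15 + 12 + 17 + 11 + 8) / 18 = 245 / 18 = 13.6111
LCL = c̄ − 3√c̄ = 13.6111 − 3 × 3.6893 = 2.5431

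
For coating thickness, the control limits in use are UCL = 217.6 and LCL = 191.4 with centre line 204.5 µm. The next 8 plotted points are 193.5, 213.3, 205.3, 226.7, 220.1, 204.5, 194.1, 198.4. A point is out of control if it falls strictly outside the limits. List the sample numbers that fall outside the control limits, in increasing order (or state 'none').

4, 5

Compare each point to [191.4, 217.6]: sample 4 = 226.7 > UCL; sample 5 = 220.1 > UCL.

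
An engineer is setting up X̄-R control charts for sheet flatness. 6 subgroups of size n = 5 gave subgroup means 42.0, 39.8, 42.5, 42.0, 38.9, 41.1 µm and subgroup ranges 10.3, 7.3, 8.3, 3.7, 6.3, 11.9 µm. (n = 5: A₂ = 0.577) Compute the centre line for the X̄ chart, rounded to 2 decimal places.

X̄̄ = (42.0 + 39.8 + 42.5 + 42.0 + 38.9 + 41.1) / 6 = 246.3000 / 6 = 41.0500
CL = X̄̄ = 41.0500

41.05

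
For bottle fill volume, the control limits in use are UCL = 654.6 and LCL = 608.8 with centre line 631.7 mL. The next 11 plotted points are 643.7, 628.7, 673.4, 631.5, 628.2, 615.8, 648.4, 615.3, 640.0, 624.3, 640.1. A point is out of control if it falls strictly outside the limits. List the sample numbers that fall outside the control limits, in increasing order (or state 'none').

Compare each point to [608.8, 654.6]: sample 3 = 673.4 > UCL.

3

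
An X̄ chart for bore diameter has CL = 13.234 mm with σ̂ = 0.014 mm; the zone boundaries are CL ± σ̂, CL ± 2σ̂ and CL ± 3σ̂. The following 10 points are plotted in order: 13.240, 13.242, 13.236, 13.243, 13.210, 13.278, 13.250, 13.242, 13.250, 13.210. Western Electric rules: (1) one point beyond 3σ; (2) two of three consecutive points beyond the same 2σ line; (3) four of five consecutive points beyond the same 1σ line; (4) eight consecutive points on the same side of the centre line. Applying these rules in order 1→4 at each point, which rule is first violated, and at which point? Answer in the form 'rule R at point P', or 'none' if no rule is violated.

Zone of each point (C = within 1σ̂, B = 1σ̂–2σ̂, A = 2σ̂–3σ̂, * = beyond 3σ̂; sign = side of CL): 1:+C, 2:+C, 3:+C, 4:+C, 5:-B, 6:+*, 7:+B, 8:+C, 9:+B, 10:-B
Rule 1 (one point beyond the 3σ limits) is satisfied at point 6.

rule 1 at point 6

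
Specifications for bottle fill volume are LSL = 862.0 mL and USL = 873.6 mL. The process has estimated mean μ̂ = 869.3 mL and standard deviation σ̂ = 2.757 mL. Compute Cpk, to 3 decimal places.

Cpu = (USL − μ̂) / (3σ̂) = (873.6 − 869.3) / (3 × 2.757) = 0.5199; Cpl = (μ̂ − LSL) / (3σ̂) = (869.3 − 862.0) / (3 × 2.757) = 0.8826; Cpk = min(Cpu, Cpl) = 0.5199

0.520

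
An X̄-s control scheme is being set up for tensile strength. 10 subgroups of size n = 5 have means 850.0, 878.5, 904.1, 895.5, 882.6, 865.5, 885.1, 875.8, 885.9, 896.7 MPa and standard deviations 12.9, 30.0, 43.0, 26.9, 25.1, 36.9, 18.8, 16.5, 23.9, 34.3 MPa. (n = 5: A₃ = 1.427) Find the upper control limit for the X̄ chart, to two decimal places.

920.26

X̄̄ = (850.0 + 878.5 + 904.1 + 895.5 + 882.6 + 865.5 + 885.1 + 875.8 + 885.9 + 896.7) / 10 = 881.9700
s̄ = (12.9 + 30.0 + 43.0 + 26.9 + 25.1 + 36.9 + 18.8 + 16.5 + 23.9 + 34.3) / 10 = 26.8300
UCL = X̄̄ + A₃·s̄ = 881.9700 + 1.427 × 26.8300 = 920.2564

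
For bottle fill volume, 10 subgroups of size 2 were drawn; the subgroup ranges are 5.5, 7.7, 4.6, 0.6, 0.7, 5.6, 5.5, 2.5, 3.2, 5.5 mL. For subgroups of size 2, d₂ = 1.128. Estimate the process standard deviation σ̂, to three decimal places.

3.670

R̄ = (5.5 + 7.7 + 4.6 + 0.6 + 0.7 + 5.6 + 5.5 + 2.5 + 3.2 + 5.5) / 10 = 4.1400
σ̂ = R̄ / d₂ = 4.1400 / 1.128 = 3.6702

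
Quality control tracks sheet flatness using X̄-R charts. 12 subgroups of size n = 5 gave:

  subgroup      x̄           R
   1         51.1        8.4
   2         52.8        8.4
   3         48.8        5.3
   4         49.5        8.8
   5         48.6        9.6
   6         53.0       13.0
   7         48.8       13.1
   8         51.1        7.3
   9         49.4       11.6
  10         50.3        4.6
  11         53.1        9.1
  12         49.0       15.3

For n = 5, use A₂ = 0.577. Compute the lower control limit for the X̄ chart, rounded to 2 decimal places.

44.95

X̄̄ = (51.1 + 52.8 + 48.8 + 49.5 + 48.6 + 53.0 + 48.8 + 51.1 + 49.4 + 50.3 + 53.1 + 49.0) / 12 = 605.5000 / 12 = 50.4583
R̄ = (8.4 + 8.4 + 5.3 + 8.8 + 9.6 + 13.0 + 13.1 + 7.3 + 11.6 + 4.6 + 9.1 + 15.3) / 12 = 114.5000 / 12 = 9.5417
LCL = X̄̄ − A₂·R̄ = 50.4583 − 0.577 × 9.5417 = 44.9528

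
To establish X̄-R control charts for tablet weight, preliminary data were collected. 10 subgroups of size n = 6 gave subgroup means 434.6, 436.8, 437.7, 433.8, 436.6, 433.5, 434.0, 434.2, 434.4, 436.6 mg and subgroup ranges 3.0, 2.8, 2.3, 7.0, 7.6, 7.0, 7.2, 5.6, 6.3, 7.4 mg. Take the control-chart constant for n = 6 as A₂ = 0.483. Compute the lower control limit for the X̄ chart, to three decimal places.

432.506

X̄̄ = (434.6 + 436.8 + 437.7 + 433.8 + 436.6 + 433.5 + 434.0 + 434.2 + 434.4 + 436.6) / 10 = 4352.2000 / 10 = 435.2200
R̄ = (3.0 + 2.8 + 2.3 + 7.0 + 7.6 + 7.0 + 7.2 + 5.6 + 6.3 + 7.4) / 10 = 56.2000 / 10 = 5.6200
LCL = X̄̄ − A₂·R̄ = 435.2200 − 0.483 × 5.6200 = 432.5055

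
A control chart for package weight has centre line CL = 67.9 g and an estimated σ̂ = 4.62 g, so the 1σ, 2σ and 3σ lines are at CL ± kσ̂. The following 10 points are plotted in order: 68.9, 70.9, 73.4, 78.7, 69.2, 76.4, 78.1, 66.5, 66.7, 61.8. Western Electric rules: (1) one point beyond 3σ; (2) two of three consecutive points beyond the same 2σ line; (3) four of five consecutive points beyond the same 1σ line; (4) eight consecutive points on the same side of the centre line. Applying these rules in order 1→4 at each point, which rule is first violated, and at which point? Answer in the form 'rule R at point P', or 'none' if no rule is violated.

Zone of each point (C = within 1σ̂, B = 1σ̂–2σ̂, A = 2σ̂–3σ̂, * = beyond 3σ̂; sign = side of CL): 1:+C, 2:+C, 3:+B, 4:+A, 5:+C, 6:+B, 7:+A, 8:-C, 9:-C, 10:-B
Rule 3 (four of five consecutive points beyond the same 1σ limit) is satisfied at point 7.

rule 3 at point 7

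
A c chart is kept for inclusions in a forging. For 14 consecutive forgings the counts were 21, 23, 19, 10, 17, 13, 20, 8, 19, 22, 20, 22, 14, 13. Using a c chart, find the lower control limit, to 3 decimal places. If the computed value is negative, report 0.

4.767

c̄ = (21 + 23 + 19 + 10 + 17 + 13 + 20 + 8 + 19 + 22 + 20 + 22 + 14 + 13) / 14 = 241 / 14 = 17.2143
LCL = c̄ − 3√c̄ = 17.2143 − 3 × 4.1490 = 4.7673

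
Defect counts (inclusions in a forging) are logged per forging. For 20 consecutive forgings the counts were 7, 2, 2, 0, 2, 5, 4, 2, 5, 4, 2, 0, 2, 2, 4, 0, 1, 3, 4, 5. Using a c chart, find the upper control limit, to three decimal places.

7.820

c̄ = (7 + 2 + 2 + 0 + 2 + 5 + 4 + 2 + 5 + 4 + 2 + 0 + 2 + 2 + 4 + 0 + 1 + 3 + 4 + 5) / 20 = 56 / 20 = 2.8000
UCL = c̄ + 3√c̄ = 2.8000 + 3 × √2.8000 = 2.8000 + 3 × 1.6733 = 7.8200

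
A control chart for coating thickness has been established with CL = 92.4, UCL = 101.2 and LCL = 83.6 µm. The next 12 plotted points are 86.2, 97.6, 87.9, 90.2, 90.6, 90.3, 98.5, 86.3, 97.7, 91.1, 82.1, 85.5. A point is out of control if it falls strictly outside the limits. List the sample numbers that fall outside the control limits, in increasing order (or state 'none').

Compare each point to [83.6, 101.2]: sample 11 = 82.1 < LCL.

11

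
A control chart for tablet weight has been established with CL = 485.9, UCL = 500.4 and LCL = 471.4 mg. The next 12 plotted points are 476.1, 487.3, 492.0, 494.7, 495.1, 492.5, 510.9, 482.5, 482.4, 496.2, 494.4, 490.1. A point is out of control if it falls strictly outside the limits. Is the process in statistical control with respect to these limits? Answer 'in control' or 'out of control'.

Compare each point to [471.4, 500.4]: sample 7 = 510.9 > UCL.

out of control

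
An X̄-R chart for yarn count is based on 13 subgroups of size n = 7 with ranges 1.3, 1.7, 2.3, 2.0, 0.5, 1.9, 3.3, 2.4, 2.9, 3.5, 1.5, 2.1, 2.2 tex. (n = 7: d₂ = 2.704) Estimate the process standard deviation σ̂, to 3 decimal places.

R̄ = (1.3 + 1.7 + 2.3 + 2.0 + 0.5 + 1.9 + 3.3 + 2.4 + 2.9 + 3.5 + 1.5 + 2.1 + 2.2) / 13 = 2.1231
σ̂ = R̄ / d₂ = 2.1231 / 2.704 = 0.7852

0.785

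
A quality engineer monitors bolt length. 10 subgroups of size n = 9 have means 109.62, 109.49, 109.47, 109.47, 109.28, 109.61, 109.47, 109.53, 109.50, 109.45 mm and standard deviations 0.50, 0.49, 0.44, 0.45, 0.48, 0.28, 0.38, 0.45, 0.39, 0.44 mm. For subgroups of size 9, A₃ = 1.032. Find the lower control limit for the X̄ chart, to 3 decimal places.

109.045

X̄̄ = (109.62 + 109.49 + 109.47 + 109.47 + 109.28 + 109.61 + 109.47 + 109.53 + 109.50 + 109.45) / 10 = 109.4890
s̄ = (0.50 + 0.49 + 0.44 + 0.45 + 0.48 + 0.28 + 0.38 + 0.45 + 0.39 + 0.44) / 10 = 0.4300
LCL = X̄̄ − A₃·s̄ = 109.4890 − 1.032 × 0.4300 = 109.0452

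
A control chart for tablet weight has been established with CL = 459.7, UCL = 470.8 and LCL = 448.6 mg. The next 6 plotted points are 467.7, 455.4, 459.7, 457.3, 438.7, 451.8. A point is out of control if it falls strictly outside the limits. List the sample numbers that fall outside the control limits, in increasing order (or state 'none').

Compare each point to [448.6, 470.8]: sample 5 = 438.7 < LCL.

5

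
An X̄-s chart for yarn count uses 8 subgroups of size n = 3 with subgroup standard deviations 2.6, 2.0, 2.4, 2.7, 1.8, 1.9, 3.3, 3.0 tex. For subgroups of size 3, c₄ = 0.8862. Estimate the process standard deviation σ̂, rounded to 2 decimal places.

s̄ = (2.6 + 2.0 + 2.4 + 2.7 + 1.8 + 1.9 + 3.3 + 3.0) / 8 = 2.4625
σ̂ = s̄ / c₄ = 2.4625 / 0.8862 = 2.7787

2.78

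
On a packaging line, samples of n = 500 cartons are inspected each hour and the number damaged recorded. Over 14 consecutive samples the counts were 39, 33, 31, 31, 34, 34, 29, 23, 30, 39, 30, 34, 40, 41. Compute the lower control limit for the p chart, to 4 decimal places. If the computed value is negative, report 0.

0.0333

p̄ = Σdᵢ / (k·n) = 468 / (14 × 500) = 0.06686
LCL = p̄ − 3·√(p̄(1−p̄)/n) = 0.06686 − 3 × 0.01117 = 0.03335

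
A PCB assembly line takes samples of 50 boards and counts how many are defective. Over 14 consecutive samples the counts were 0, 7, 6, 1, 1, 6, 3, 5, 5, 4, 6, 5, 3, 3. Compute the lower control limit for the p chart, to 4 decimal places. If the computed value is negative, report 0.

p̄ = Σdᵢ / (k·n) = 55 / (14 × 50) = 0.07857
LCL = p̄ − 3·√(p̄(1−p̄)/n) = 0.07857 − 3 × 0.03805 = -0.03558 → 0 (negative, so LCL = 0)

0.0000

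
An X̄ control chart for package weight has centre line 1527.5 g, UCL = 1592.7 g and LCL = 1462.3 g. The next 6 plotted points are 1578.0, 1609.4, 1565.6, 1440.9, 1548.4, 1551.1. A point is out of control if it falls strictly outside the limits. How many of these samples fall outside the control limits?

Compare each point to [1462.3, 1592.7]: sample 2 = 1609.4 > UCL; sample 4 = 1440.9 < LCL.

2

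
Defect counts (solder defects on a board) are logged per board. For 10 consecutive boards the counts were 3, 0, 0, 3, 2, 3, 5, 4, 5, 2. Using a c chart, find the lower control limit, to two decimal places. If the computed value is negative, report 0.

0.00

c̄ = (3 + 0 + 0 + 3 + 2 + 3 + 5 + 4 + 5 + 2) / 10 = 27 / 10 = 2.7000
LCL = c̄ − 3√c̄ = 2.7000 − 3 × 1.6432 = -2.2295 → 0 (cannot be negative)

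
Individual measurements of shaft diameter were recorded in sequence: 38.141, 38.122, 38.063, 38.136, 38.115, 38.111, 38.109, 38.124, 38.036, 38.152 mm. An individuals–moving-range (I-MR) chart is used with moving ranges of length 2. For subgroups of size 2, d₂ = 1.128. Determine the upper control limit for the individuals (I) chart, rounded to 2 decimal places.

X̄ = (38.141 + 38.122 + 38.063 + 38.136 + 38.115 + 38.111 + 38.109 + 38.124 + 38.036 + 38.152) / 10 = 38.1109
Moving ranges: 0.019, 0.059, 0.073, 0.021, 0.004, 0.002, 0.015, 0.088, 0.116; M̄R̄ = 0.3970 / 9 = 0.0441
UCL = X̄ + 3·M̄R̄/d₂ = 38.1109 + 3 × 0.0441 / 1.128 = 38.2282

38.23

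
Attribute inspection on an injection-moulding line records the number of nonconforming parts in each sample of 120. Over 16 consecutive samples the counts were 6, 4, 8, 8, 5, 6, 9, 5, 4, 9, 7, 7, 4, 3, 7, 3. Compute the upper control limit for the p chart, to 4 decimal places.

p̄ = Σdᵢ / (k·n) = 95 / (16 × 120) = 0.04948
UCL = p̄ + 3·√(p̄(1−p̄)/n) = 0.04948 + 3 × √(0.04948×0.95052/120) = 0.04948 + 3 × 0.01980 = 0.10887

0.1089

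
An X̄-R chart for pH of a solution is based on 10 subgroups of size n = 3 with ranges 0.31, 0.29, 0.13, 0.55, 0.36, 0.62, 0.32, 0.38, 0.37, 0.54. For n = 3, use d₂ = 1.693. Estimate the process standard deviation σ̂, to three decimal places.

0.229

R̄ = (0.31 + 0.29 + 0.13 + 0.55 + 0.36 + 0.62 + 0.32 + 0.38 + 0.37 + 0.54) / 10 = 0.3870
σ̂ = R̄ / d₂ = 0.3870 / 1.693 = 0.2286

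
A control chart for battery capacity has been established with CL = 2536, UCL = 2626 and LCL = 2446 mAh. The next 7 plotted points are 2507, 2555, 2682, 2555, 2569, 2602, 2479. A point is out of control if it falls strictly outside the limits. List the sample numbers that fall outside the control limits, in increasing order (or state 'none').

3

Compare each point to [2446, 2626]: sample 3 = 2682 > UCL.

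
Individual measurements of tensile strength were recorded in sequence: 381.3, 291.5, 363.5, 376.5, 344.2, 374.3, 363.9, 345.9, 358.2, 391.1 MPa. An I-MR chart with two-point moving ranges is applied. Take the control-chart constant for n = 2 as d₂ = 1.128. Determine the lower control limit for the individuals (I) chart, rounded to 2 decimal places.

267.20

X̄ = (381.3 + 291.5 + 363.5 + 376.5 + 344.2 + 374.3 + 363.9 + 345.9 + 358.2 + 391.1) / 10 = 359.0400
Moving ranges: 89.8, 72.0, 13.0, 32.3, 30.1, 10.4, 18.0, 12.3, 32.9; M̄R̄ = 310.8000 / 9 = 34.5333
LCL = X̄ − 3·M̄R̄/d₂ = 359.0400 − 3 × 34.5333 / 1.128 = 267.1960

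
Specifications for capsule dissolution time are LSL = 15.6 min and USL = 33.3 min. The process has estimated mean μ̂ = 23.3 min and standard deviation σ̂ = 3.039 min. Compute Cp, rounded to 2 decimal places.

0.97

Cp = (USL − LSL) / (6σ̂) = (33.3 − 15.6) / (6 × 3.039) = 17.7000 / 18.2340 = 0.9707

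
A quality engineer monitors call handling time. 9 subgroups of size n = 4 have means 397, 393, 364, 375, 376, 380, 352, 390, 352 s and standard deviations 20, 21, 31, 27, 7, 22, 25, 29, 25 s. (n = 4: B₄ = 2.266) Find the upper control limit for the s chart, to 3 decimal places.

s̄ = (20 + 21 + 31 + 27 + 7 + 22 + 25 + 29 + 25) / 9 = 23.0000
UCL_s = B₄·s̄ = 2.266 × 23.0000 = 52.1180

52.118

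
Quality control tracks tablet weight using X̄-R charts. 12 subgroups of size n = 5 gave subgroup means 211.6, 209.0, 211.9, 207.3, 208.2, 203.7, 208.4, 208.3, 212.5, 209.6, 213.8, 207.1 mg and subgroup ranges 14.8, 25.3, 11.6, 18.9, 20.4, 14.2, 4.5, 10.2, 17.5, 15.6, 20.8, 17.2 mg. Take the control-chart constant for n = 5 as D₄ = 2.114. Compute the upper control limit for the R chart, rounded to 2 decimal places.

33.65

R̄ = (14.8 + 25.3 + 11.6 + 18.9 + 20.4 + 14.2 + 4.5 + 10.2 + 17.5 + 15.6 + 20.8 + 17.2) / 12 = 191.0000 / 12 = 15.9167
UCL_R = D₄·R̄ = 2.114 × 15.9167 = 33.6478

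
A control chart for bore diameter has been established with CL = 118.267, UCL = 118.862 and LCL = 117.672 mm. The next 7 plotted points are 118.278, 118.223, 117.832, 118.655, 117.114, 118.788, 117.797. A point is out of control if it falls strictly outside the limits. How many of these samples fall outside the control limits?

Compare each point to [117.672, 118.862]: sample 5 = 117.114 < LCL.

1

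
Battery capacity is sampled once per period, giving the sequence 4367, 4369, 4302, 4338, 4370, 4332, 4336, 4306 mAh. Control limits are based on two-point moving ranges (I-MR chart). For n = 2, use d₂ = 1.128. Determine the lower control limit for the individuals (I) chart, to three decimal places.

X̄ = (4367 + 4369 + 4302 + 4338 + 4370 + 4332 + 4336 + 4306) / 8 = 4340.0000
Moving ranges: 2, 67, 36, 32, 38, 4, 30; M̄R̄ = 209.0000 / 7 = 29.8571
LCL = X̄ − 3·M̄R̄/d₂ = 4340.0000 − 3 × 29.8571 / 1.128 = 4260.5927

4260.593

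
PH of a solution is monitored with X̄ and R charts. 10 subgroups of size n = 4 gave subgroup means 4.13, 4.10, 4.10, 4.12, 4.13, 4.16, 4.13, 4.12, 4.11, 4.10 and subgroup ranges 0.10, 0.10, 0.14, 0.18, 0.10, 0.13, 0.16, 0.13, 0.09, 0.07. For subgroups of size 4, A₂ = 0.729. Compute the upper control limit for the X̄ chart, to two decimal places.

X̄̄ = (4.13 + 4.10 + 4.10 + 4.12 + 4.13 + 4.16 + 4.13 + 4.12 + 4.11 + 4.10) / 10 = 41.2000 / 10 = 4.1200
R̄ = (0.10 + 0.10 + 0.14 + 0.18 + 0.10 + 0.13 + 0.16 + 0.13 + 0.09 + 0.07) / 10 = 1.2000 / 10 = 0.1200
UCL = X̄̄ + A₂·R̄ = 4.1200 + 0.729 × 0.1200 = 4.2075

4.21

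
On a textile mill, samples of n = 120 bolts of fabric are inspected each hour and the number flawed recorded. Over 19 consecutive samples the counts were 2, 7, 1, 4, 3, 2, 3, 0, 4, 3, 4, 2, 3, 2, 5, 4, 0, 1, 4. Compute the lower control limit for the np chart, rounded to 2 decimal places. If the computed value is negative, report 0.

p̄ = Σdᵢ / (k·n) = 54 / (19 × 120) = 0.02368
LCL = np̄ − 3·√(np̄(1−p̄)) = 2.8421 − 3 × 1.6658 = -2.1552 → 0 (negative, so LCL = 0)

0.00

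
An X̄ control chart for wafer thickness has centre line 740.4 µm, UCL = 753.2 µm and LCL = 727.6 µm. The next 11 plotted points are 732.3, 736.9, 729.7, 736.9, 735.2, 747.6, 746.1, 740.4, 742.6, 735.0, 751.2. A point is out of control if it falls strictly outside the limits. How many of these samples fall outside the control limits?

0

All 11 points lie within [727.6, 753.2].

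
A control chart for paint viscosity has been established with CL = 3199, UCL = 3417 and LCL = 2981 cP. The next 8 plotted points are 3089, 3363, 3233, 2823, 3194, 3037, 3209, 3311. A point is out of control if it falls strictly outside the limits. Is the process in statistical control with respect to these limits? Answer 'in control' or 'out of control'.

out of control

Compare each point to [2981, 3417]: sample 4 = 2823 < LCL.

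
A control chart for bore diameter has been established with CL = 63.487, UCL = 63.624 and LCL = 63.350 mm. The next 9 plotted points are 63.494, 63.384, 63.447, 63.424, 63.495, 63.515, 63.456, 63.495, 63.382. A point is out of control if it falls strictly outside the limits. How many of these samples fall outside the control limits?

All 9 points lie within [63.350, 63.624].

0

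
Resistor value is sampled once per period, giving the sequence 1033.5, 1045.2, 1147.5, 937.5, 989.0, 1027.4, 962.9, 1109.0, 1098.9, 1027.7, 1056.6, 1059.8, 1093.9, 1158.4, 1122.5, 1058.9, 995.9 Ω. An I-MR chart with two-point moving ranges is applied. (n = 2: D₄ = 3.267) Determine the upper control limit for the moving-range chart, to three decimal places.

Moving ranges: 11.7, 102.3, 210.0, 51.5, 38.4, 64.5, 146.1, 10.1, 71.2, 28.9, 3.2, 34.1, 64.5, 35.9, 63.6, 63.0; M̄R̄ = 999.0000 / 16 = 62.4375
UCL_MR = D₄·M̄R̄ = 3.267 × 62.4375 = 203.9833

203.983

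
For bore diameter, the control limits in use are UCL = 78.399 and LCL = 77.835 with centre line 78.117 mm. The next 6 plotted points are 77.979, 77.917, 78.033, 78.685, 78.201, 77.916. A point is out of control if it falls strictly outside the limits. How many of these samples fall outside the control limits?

Compare each point to [77.835, 78.399]: sample 4 = 78.685 > UCL.

1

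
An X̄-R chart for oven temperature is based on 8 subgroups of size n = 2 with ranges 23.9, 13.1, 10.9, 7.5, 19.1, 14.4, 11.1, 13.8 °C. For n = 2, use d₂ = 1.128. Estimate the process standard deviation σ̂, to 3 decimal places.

12.611

R̄ = (23.9 + 13.1 + 10.9 + 7.5 + 19.1 + 14.4 + 11.1 + 13.8) / 8 = 14.2250
σ̂ = R̄ / d₂ = 14.2250 / 1.128 = 12.6108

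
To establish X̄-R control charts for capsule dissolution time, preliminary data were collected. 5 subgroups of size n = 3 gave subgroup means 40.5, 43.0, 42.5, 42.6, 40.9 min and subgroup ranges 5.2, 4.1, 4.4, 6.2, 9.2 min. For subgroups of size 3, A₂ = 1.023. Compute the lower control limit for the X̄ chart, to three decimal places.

35.946

X̄̄ = (40.5 + 43.0 + 42.5 + 42.6 + 40.9) / 5 = 209.5000 / 5 = 41.9000
R̄ = (5.2 + 4.1 + 4.4 + 6.2 + 9.2) / 5 = 29.1000 / 5 = 5.8200
LCL = X̄̄ − A₂·R̄ = 41.9000 − 1.023 × 5.8200 = 35.9461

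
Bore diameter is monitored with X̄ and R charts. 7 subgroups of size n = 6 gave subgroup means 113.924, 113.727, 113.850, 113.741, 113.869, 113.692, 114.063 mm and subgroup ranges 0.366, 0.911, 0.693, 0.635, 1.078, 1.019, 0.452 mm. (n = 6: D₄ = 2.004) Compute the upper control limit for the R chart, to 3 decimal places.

1.476

R̄ = (0.366 + 0.911 + 0.693 + 0.635 + 1.078 + 1.019 + 0.452) / 7 = 5.1540 / 7 = 0.7363
UCL_R = D₄·R̄ = 2.004 × 0.7363 = 1.4755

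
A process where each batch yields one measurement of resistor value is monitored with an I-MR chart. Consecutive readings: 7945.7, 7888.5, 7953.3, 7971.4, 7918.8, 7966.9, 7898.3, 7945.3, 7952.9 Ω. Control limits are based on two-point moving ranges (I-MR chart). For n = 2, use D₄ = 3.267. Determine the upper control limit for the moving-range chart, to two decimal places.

Moving ranges: 57.2, 64.8, 18.1, 52.6, 48.1, 68.6, 47.0, 7.6; M̄R̄ = 364.0000 / 8 = 45.5000
UCL_MR = D₄·M̄R̄ = 3.267 × 45.5000 = 148.6485

148.65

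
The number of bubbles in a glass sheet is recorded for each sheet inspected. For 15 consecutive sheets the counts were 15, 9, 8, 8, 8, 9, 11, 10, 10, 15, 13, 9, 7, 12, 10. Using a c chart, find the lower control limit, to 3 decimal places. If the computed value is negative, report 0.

0.654

c̄ = (15 + 9 + 8 + 8 + 8 + 9 + 11 + 10 + 10 + 15 + 13 + 9 + 7 + 12 + 10) / 15 = 154 / 15 = 10.2667
LCL = c̄ − 3√c̄ = 10.2667 − 3 × 3.2042 = 0.6542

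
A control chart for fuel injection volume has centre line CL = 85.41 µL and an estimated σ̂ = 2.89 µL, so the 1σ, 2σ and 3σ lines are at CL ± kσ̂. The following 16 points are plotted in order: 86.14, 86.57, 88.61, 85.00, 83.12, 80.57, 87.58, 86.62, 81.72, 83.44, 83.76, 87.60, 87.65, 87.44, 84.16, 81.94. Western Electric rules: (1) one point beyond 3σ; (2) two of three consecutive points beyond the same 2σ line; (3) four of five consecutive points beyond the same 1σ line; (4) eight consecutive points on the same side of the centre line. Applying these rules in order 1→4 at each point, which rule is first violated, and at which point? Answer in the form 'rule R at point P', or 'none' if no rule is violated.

none

Zone of each point (C = within 1σ̂, B = 1σ̂–2σ̂, A = 2σ̂–3σ̂, * = beyond 3σ̂; sign = side of CL): 1:+C, 2:+C, 3:+B, 4:-C, 5:-C, 6:-B, 7:+C, 8:+C, 9:-B, 10:-C, 11:-C, 12:+C, 13:+C, 14:+C, 15:-C, 16:-B
No rule fires across all 16 points.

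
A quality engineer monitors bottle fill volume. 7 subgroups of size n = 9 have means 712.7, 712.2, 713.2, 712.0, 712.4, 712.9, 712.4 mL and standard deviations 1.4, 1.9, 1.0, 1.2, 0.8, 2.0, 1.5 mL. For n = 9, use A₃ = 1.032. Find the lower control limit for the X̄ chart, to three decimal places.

X̄̄ = (712.7 + 712.2 + 713.2 + 712.0 + 712.4 + 712.9 + 712.4) / 7 = 712.5429
s̄ = (1.4 + 1.9 + 1.0 + 1.2 + 0.8 + 2.0 + 1.5) / 7 = 1.4000
LCL = X̄̄ − A₃·s̄ = 712.5429 − 1.032 × 1.4000 = 711.0981

711.098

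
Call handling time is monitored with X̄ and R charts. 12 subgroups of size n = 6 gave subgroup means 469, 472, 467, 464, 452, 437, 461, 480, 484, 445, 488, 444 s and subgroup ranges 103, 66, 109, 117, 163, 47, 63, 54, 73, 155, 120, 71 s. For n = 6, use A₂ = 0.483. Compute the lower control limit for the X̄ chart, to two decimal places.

X̄̄ = (469 + 472 + 467 + 464 + 452 + 437 + 461 + 480 + 484 + 445 + 488 + 444) / 12 = 5563.0000 / 12 = 463.5833
R̄ = (103 + 66 + 109 + 117 + 163 + 47 + 63 + 54 + 73 + 155 + 120 + 71) / 12 = 1141.0000 / 12 = 95.0833
LCL = X̄̄ − A₂·R̄ = 463.5833 − 0.483 × 95.0833 = 417.6581

417.66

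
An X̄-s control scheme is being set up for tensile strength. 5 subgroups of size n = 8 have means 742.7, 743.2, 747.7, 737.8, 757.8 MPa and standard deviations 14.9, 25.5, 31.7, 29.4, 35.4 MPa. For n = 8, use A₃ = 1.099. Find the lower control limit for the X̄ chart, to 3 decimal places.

X̄̄ = (742.7 + 743.2 + 747.7 + 737.8 + 757.8) / 5 = 745.8400
s̄ = (14.9 + 25.5 + 31.7 + 29.4 + 35.4) / 5 = 27.3800
LCL = X̄̄ − A₃·s̄ = 745.8400 − 1.099 × 27.3800 = 715.7494

715.749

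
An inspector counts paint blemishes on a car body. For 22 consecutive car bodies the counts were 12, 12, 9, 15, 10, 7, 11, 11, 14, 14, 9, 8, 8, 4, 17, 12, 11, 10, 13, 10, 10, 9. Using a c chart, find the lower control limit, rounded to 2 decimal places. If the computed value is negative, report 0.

0.90

c̄ = (12 + 12 + 9 + 15 + 10 + 7 + 11 + 11 + 14 + 14 + 9 + 8 + 8 + 4 + 17 + 12 + 11 + 10 + 13 + 10 + 10 + 9) / 22 = 236 / 22 = 10.7273
LCL = c̄ − 3√c̄ = 10.7273 − 3 × 3.2753 = 0.9015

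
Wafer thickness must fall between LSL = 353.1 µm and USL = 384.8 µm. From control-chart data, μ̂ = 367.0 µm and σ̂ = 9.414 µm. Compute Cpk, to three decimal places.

Cpu = (USL − μ̂) / (3σ̂) = (384.8 − 367.0) / (3 × 9.414) = 0.6303; Cpl = (μ̂ − LSL) / (3σ̂) = (367.0 − 353.1) / (3 × 9.414) = 0.4922; Cpk = min(Cpu, Cpl) = 0.4922

0.492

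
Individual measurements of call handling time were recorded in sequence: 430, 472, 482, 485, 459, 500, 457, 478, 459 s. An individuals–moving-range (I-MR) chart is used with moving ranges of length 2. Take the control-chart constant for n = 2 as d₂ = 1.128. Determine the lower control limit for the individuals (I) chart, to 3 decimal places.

X̄ = (430 + 472 + 482 + 485 + 459 + 500 + 457 + 478 + 459) / 9 = 469.1111
Moving ranges: 42, 10, 3, 26, 41, 43, 21, 19; M̄R̄ = 205.0000 / 8 = 25.6250
LCL = X̄ − 3·M̄R̄/d₂ = 469.1111 − 3 × 25.6250 / 1.128 = 400.9595

400.960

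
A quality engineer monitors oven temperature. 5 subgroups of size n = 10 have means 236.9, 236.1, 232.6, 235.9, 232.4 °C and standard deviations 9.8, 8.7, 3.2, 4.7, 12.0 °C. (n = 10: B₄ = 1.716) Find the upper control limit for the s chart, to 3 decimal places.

s̄ = (9.8 + 8.7 + 3.2 + 4.7 + 12.0) / 5 = 7.6800
UCL_s = B₄·s̄ = 1.716 × 7.6800 = 13.1789

13.179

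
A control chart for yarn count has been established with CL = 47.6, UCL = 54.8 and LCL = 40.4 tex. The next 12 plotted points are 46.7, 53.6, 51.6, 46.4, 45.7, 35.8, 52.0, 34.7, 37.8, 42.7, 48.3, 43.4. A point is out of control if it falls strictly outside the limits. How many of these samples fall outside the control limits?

3

Compare each point to [40.4, 54.8]: sample 6 = 35.8 < LCL; sample 8 = 34.7 < LCL; sample 9 = 37.8 < LCL.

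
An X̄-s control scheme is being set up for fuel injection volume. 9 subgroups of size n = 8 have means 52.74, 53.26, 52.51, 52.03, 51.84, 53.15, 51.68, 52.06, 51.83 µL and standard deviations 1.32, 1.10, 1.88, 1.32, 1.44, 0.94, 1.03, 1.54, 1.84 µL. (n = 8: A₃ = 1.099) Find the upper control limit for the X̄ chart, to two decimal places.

53.86

X̄̄ = (52.74 + 53.26 + 52.51 + 52.03 + 51.84 + 53.15 + 51.68 + 52.06 + 51.83) / 9 = 52.3444
s̄ = (1.32 + 1.10 + 1.88 + 1.32 + 1.44 + 0.94 + 1.03 + 1.54 + 1.84) / 9 = 1.3789
UCL = X̄̄ + A₃·s̄ = 52.3444 + 1.099 × 1.3789 = 53.8598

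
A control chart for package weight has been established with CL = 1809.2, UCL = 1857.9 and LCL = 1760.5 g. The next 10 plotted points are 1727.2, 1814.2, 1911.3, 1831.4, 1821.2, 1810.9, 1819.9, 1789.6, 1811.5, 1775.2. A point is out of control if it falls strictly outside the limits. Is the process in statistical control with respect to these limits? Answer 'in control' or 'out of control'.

Compare each point to [1760.5, 1857.9]: sample 1 = 1727.2 < LCL; sample 3 = 1911.3 > UCL.

out of control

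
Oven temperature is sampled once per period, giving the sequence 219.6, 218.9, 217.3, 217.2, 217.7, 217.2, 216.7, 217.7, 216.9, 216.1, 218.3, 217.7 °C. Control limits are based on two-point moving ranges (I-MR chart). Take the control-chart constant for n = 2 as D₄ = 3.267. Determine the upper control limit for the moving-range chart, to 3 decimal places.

Moving ranges: 0.7, 1.6, 0.1, 0.5, 0.5, 0.5, 1.0, 0.8, 0.8, 2.2, 0.6; M̄R̄ = 9.3000 / 11 = 0.8455
UCL_MR = D₄·M̄R̄ = 3.267 × 0.8455 = 2.7621

2.762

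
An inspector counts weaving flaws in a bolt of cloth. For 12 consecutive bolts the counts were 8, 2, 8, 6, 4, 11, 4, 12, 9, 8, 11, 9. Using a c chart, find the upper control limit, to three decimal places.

c̄ = (8 + 2 + 8 + 6 + 4 + 11 + 4 + 12 + 9 + 8 + 11 + 9) / 12 = 92 / 12 = 7.6667
UCL = c̄ + 3√c̄ = 7.6667 + 3 × √7.6667 = 7.6667 + 3 × 2.7689 = 15.9733

15.973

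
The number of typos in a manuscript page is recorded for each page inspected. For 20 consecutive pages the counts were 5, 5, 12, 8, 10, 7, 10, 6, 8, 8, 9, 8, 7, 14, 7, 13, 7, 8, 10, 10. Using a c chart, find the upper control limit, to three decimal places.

17.398

c̄ = (5 + 5 + 12 + 8 + 10 + 7 + 10 + 6 + 8 + 8 + 9 + 8 + 7 + 14 + 7 + 13 + 7 + 8 + 10 + 10) / 20 = 172 / 20 = 8.6000
UCL = c̄ + 3√c̄ = 8.6000 + 3 × √8.6000 = 8.6000 + 3 × 2.9326 = 17.3977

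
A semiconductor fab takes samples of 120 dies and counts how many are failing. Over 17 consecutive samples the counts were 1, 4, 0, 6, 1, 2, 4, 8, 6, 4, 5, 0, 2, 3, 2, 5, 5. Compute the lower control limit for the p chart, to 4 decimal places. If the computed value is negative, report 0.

p̄ = Σdᵢ / (k·n) = 58 / (17 × 120) = 0.02843
LCL = p̄ − 3·√(p̄(1−p̄)/n) = 0.02843 − 3 × 0.01517 = -0.01708 → 0 (negative, so LCL = 0)

0.0000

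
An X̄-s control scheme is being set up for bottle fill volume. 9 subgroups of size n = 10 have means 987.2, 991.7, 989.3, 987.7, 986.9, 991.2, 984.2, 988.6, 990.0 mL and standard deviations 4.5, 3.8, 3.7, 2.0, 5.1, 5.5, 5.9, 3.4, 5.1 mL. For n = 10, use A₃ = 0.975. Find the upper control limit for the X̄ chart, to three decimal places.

992.758

X̄̄ = (987.2 + 991.7 + 989.3 + 987.7 + 986.9 + 991.2 + 984.2 + 988.6 + 990.0) / 9 = 988.5333
s̄ = (4.5 + 3.8 + 3.7 + 2.0 + 5.1 + 5.5 + 5.9 + 3.4 + 5.1) / 9 = 4.3333
UCL = X̄̄ + A₃·s̄ = 988.5333 + 0.975 × 4.3333 = 992.7583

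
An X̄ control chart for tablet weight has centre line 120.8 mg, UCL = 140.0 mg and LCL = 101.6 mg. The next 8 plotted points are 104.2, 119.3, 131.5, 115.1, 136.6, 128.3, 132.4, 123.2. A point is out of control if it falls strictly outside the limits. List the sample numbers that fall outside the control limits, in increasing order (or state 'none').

All 8 points lie within [101.6, 140.0].

none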